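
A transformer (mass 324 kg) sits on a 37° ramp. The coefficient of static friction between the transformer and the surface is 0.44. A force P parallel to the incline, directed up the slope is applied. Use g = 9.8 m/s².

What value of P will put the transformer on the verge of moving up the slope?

At impending motion up the slope, friction acts down-slope at its limit: f = μ_s N.
P is parallel to the surface, so N = m g cos θ = 2540 N.
Along the incline: P = m g sin θ + μ_s N = 1910 + 0.44×2540 = 3030 N.

P ≈ 3030 N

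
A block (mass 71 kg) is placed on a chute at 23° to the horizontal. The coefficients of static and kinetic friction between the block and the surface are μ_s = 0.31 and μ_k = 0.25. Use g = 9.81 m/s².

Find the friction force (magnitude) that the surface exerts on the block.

f ≈ 160 N (up the incline)

The normal reaction is N = m g cos θ = 641.1 N.
For equilibrium along the incline, friction must balance the weight component: f = m g sin θ = 272.1 N up the slope.
Maximum static friction available: μ_s N = 0.31 × 641.1 = 198.8 N.
|272.1| exceeds 198.8 N, so the block slips down-slope; friction is kinetic, f = μ_k N = 0.25×641.1 = 160 N.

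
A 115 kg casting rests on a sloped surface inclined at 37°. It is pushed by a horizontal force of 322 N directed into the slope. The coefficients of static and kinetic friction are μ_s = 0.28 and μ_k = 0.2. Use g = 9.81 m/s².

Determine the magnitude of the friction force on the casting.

f ≈ 219 N (up the incline)

Resolve perpendicular to the incline: N = m g cos θ + P sin θ = 115×9.81×cos 37° + 322×sin 37° = 1095 N.
Along the incline, the net driving force (taking up-slope positive) is P cos θ − m g sin θ = 257.2 − 678.9 = -421.8 N, so equilibrium requires friction f = 421.8 N (up-slope).
Maximum static friction: μ_s N = 0.28 × 1095 = 306.5 N.
|f_req| = 421.8 > 306.5 N → the casting slides down the incline; f = μ_k N = 0.2 × 1095 = 219 N.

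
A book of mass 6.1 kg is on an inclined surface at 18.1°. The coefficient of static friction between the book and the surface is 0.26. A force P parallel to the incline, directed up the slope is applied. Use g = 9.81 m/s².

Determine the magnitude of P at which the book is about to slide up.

P ≈ 33.4 N

At impending motion up the slope, friction acts down-slope at its limit: f = μ_s N.
P is parallel to the surface, so N = m g cos θ = 56.9 N.
Along the incline: P = m g sin θ + μ_s N = 18.6 + 0.26×56.9 = 33.4 N.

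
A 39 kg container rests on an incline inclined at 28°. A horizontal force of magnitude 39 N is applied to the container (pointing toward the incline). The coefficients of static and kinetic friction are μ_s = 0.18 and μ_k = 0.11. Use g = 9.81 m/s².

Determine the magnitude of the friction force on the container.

Normal direction: N = m g cos θ + P sin θ = 356.1 N.
Along the incline, the net driving force (taking up-slope positive) is P cos θ − m g sin θ = 34.43 − 179.6 = -145.2 N, so equilibrium requires friction f = 145.2 N (up-slope).
The limit of static friction is μ_s N = 64.1 N.
|f_req| = 145.2 > 64.1 N → the container slides down the incline; f = μ_k N = 0.11 × 356.1 = 39.2 N.

f ≈ 39.2 N (up the incline)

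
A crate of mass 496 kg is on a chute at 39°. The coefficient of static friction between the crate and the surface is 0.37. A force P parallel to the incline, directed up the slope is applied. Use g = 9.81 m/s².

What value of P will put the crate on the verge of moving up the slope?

P ≈ 4460 N

At impending motion up the slope, friction acts down-slope at its limit: f = μ_s N.
P is parallel to the surface, so N = m g cos θ = 3780 N.
Along the incline: P = m g sin θ + μ_s N = 3060 + 0.37×3780 = 4460 N.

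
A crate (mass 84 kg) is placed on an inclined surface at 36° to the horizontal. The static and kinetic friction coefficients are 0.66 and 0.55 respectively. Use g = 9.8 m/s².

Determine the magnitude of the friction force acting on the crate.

The normal reaction is N = m g cos θ = 666 N.
For equilibrium along the incline, friction must balance the weight component: f = m g sin θ = 483.9 N up the slope.
Static friction can supply at most μ_s N = 439.5 N.
|483.9| exceeds 439.5 N, so the crate slips down-slope; friction is kinetic, f = μ_k N = 0.55×666 = 366 N.

f ≈ 366 N (up the incline)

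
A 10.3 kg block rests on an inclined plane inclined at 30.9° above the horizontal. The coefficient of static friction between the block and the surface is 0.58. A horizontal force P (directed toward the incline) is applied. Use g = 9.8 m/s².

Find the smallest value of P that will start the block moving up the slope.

P ≈ 182 N

At impending motion up the slope, friction acts down-slope at its limit: f = μ_s N.
Perpendicular to the incline: N = m g cos θ + P sin θ.
Along the incline: P cos θ = m g sin θ + μ_s N = m g sin θ + μ_s (m g cos θ + P sin θ).
Solving, P (cos θ − μ_s sin θ) = m g (sin θ + μ_s cos θ), so P = 10.3×9.8×(sin 30.9° + 0.58 cos 30.9°)/(cos 30.9° − 0.58 sin 30.9°) = 101×1.011/0.5602 = 182 N.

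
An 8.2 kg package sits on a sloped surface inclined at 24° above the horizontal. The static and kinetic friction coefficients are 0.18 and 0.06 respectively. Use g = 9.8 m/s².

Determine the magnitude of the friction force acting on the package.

The normal reaction is N = m g cos θ = 73.41 N.
Along the slope the weight component is m g sin θ = 32.69 N; friction must supply exactly this, acting up-slope.
Maximum static friction available: μ_s N = 0.18 × 73.41 = 13.21 N.
Since |32.69| > 13.21 N, static friction cannot hold it; the package slides down the incline and kinetic friction applies: f = μ_k N = 0.06 × 73.41 = 4.4 N.

f ≈ 4.4 N (up the incline)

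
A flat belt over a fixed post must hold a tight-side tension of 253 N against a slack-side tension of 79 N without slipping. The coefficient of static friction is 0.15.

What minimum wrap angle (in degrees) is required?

β_min ≈ 445°

T₂/T₁ = e^{μβ} → β = ln(T₂/T₁)/μ.
β = ln(253/79)/0.15 = 1.164/0.15 = 7.76 rad.
In degrees: β = 7.76 × 180/π = 445°.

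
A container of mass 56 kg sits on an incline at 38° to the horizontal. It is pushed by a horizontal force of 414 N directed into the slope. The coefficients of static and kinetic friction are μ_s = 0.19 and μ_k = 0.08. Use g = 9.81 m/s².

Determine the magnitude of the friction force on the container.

f ≈ 12 N (up the incline)

Resolve perpendicular to the incline: N = m g cos θ + P sin θ = 56×9.81×cos 38° + 414×sin 38° = 687.8 N.
Parallel to the incline: P cos θ − m g sin θ = 326.2 − 338.2 = -11.98 N; the friction needed to balance this is 11.98 N acting up the slope.
The limit of static friction is μ_s N = 130.7 N.
|f_req| = 11.98 ≤ 130.7 N → the container is in equilibrium; friction equals the required value.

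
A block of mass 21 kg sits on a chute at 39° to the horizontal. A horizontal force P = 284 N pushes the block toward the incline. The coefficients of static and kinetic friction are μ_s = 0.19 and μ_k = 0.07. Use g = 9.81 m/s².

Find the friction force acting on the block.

Normal direction: N = m g cos θ + P sin θ = 338.8 N.
Parallel to the incline: P cos θ − m g sin θ = 220.7 − 129.6 = 91.06 N; the friction needed to balance this is 91.06 N acting down the slope.
The limit of static friction is μ_s N = 64.38 N.
The required 91.06 N exceeds the static limit, so the block slides up-slope and f = μ_k N = 0.07×338.8 = 23.7 N.

f ≈ 23.7 N (down the incline)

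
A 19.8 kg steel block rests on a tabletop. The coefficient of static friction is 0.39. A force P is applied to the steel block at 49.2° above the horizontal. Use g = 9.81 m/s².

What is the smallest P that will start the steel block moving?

N = m g − P sin α (the pull lifts the steel block).
At impending slip, P cos α = μ_s N = μ_s (m g − P sin α).
Solving: P (cos α + μ_s sin α) = μ_s m g → P = 0.39×194/(cos 49.2° + 0.39 sin 49.2°) = 75.8/0.9486 = 79.9 N.

P ≈ 79.9 N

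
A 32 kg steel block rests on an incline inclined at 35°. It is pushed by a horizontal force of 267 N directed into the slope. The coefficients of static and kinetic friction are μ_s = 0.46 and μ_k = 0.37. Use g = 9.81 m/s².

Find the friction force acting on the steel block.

f ≈ 38.7 N (down the incline)

The horizontal push has a component P sin θ into the surface, so N = m g cos θ + P sin θ = 257.1 + 153.1 = 410.3 N.
Along the incline, the net driving force (taking up-slope positive) is P cos θ − m g sin θ = 218.7 − 180.1 = 38.66 N, so equilibrium requires friction f = -38.66 N (down-slope).
The limit of static friction is μ_s N = 188.7 N.
Since 38.66 N is within the 188.7 N limit, the steel block stays put and friction is exactly 38.7 N.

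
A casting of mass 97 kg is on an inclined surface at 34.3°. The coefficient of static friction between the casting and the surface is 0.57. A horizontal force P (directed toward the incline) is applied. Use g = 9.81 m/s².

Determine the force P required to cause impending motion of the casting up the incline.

P ≈ 1950 N

At impending motion up the slope, friction acts down-slope at its limit: f = μ_s N.
Perpendicular to the incline: N = m g cos θ + P sin θ.
Along the incline: P cos θ = m g sin θ + μ_s N = m g sin θ + μ_s (m g cos θ + P sin θ).
Solving, P (cos θ − μ_s sin θ) = m g (sin θ + μ_s cos θ), so P = 97×9.81×(sin 34.3° + 0.57 cos 34.3°)/(cos 34.3° − 0.57 sin 34.3°) = 952×1.034/0.5049 = 1950 N.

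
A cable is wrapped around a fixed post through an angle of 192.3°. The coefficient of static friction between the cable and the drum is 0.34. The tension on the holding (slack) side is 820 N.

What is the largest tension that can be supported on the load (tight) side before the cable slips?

T_max ≈ 2570 N

At impending slip the capstan equation gives T₂/T₁ = e^{μβ} with β in radians.
β = 192.3° × π/180 = 3.356 rad.
e^{μβ} = e^{0.34×3.356} = 3.13.
T₂ = T₁ · e^{μβ} = 820 × 3.13 = 2570 N.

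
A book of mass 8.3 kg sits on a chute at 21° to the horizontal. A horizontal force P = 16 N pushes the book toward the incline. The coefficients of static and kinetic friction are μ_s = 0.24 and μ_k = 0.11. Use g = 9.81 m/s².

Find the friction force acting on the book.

f ≈ 14.2 N (up the incline)

The horizontal push has a component P sin θ into the surface, so N = m g cos θ + P sin θ = 76.01 + 5.734 = 81.75 N.
Parallel to the incline: P cos θ − m g sin θ = 14.94 − 29.18 = -14.24 N; the friction needed to balance this is 14.24 N acting up the slope.
The limit of static friction is μ_s N = 19.62 N.
|f_req| = 14.24 ≤ 19.62 N → the book is in equilibrium; friction equals the required value.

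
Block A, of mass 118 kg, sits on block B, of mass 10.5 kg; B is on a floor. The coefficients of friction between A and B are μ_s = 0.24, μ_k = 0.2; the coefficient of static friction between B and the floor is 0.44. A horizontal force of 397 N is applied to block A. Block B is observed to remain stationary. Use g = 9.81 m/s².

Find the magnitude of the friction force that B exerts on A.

The normal force B exerts on A is simply A's weight, N₁ = 1158 N.
Maximum static friction on A from B: μ_s N₁ = 0.24×1158 = 277.8 N.
P = 397 N exceeds that limit, so A slips over B and the interface friction becomes kinetic: f₁ = μ_k N₁ = 0.2×1158 = 232 N.
B experiences an equal 232 N forward from A (third law). B is in equilibrium, so the floor supplies f₂ = 232 N of static friction (limit μ_s(m_A+m_B)g = 554.7 N, not exceeded).

f ≈ 232 N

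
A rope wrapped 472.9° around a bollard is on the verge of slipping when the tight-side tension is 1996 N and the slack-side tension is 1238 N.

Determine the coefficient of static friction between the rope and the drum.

μ ≈ 0.0579

T₂/T₁ = e^{μβ} → μ = ln(T₂/T₁)/β.
β = 472.9° = 8.254 rad.
μ = ln(1996/1238)/8.254 = ln(1.612)/8.254 = 0.0579.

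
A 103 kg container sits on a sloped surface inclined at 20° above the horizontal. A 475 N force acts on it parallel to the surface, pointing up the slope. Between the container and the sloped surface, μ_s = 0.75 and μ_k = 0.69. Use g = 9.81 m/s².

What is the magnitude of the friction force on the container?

f ≈ 129 N (down the incline)

Perpendicular to the surface, N = m g cos θ = 103·9.81·cos 20° = 949.5 N.
Parallel to the incline, ΣF = 0 gives f = m g sin θ − P = 345.6 − 475 = -129.4 N (up-slope positive).
The static-friction ceiling is μ_s N = 0.75 × 949.5 = 712.1 N.
Since |-129.4| ≤ 712.1 N, static friction is sufficient; f equals the required value, not μ_s N.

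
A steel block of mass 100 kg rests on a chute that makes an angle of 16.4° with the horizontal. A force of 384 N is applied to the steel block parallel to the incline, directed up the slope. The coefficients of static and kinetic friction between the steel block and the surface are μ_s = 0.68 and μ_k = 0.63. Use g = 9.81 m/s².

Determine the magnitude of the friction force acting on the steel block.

Perpendicular to the surface, N = m g cos θ = 100·9.81·cos 16.4° = 941.1 N.
For equilibrium along the incline the friction force must supply f = m g sin θ − P = 277 − 384 = -107 N (positive meaning up-slope).
Static friction can supply at most μ_s N = 639.9 N.
Since |-107| ≤ 639.9 N, no slip — friction simply equals what equilibrium demands.

f ≈ 107 N (down the incline)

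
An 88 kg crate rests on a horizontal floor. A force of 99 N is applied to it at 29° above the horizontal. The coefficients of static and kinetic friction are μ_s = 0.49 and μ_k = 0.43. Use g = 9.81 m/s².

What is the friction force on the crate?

f ≈ 86.6 N

The vertical component of P reduces the normal force: N = m g − P sin α = 863.3 − 48 = 815.3 N.
For equilibrium, f = P cos α = 99×cos 29° = 86.59 N.
μ_s N = 0.49 × 815.3 = 399.5 N.
Since 86.59 N does not exceed the limit, the crate stays at rest and f = 86.6 N.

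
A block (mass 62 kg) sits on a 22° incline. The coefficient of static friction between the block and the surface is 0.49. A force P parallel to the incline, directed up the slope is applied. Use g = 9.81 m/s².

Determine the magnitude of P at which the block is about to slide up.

At impending motion up the slope, friction acts down-slope at its limit: f = μ_s N.
P is parallel to the surface, so N = m g cos θ = 564 N.
Along the incline: P = m g sin θ + μ_s N = 228 + 0.49×564 = 504 N.

P ≈ 504 N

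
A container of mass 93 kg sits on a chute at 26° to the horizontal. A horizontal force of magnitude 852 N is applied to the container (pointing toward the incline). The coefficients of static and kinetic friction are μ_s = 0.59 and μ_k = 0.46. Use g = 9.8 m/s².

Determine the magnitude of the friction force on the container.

Resolve perpendicular to the incline: N = m g cos θ + P sin θ = 93×9.8×cos 26° + 852×sin 26° = 1193 N.
Along the incline, the net driving force (taking up-slope positive) is P cos θ − m g sin θ = 765.8 − 399.5 = 366.2 N, so equilibrium requires friction f = -366.2 N (down-slope).
Maximum static friction: μ_s N = 0.59 × 1193 = 703.7 N.
Since 366.2 N is within the 703.7 N limit, the container stays put and friction is exactly 366 N.

f ≈ 366 N (down the incline)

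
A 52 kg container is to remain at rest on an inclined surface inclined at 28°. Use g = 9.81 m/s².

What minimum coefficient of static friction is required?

μ_s,min ≈ 0.532

At the slip threshold m g sin θ = μ_s m g cos θ, so μ_s,min = tan θ.
μ_s,min = tan 28° = 0.532.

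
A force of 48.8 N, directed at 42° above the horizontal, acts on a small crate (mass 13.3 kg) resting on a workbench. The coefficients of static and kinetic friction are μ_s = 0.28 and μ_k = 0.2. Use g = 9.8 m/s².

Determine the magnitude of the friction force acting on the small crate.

f ≈ 19.5 N

The vertical component of P reduces the normal force: N = m g − P sin α = 130.3 − 32.65 = 97.69 N.
The horizontal driving force is P cos α = 36.27 N, so equilibrium needs friction f = 36.27 N.
The static-friction limit is μ_s N = 27.35 N.
The required friction exceeds μ_s N, so the small crate moves and f = μ_k N = 19.5 N.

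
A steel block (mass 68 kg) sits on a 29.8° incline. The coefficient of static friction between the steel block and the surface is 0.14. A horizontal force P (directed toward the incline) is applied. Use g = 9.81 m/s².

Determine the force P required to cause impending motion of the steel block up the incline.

At impending motion up the slope, friction acts down-slope at its limit: f = μ_s N.
Perpendicular to the incline: N = m g cos θ + P sin θ.
Along the incline: P cos θ = m g sin θ + μ_s N = m g sin θ + μ_s (m g cos θ + P sin θ).
Solving, P (cos θ − μ_s sin θ) = m g (sin θ + μ_s cos θ), so P = 68×9.81×(sin 29.8° + 0.14 cos 29.8°)/(cos 29.8° − 0.14 sin 29.8°) = 667×0.6185/0.7982 = 517 N.

P ≈ 517 N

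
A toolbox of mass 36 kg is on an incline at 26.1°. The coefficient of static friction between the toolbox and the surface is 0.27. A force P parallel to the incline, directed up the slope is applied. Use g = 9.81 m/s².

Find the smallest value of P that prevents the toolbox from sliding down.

P_min ≈ 69.7 N

The toolbox tends to slide down (tan θ > μ_s), so at the point of impending slip friction acts up-slope at its limit: f = μ_s N.
P is parallel to the surface, so N = m g cos θ = 317 N.
Along the incline: P + μ_s N = m g sin θ, so P = 155 − 0.27×317 = 69.7 N.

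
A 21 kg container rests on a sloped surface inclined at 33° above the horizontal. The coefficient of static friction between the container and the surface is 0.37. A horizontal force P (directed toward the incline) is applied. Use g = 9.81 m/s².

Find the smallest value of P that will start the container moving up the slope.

P ≈ 276 N

At impending motion up the slope, friction acts down-slope at its limit: f = μ_s N.
Perpendicular to the incline: N = m g cos θ + P sin θ.
Along the incline: P cos θ = m g sin θ + μ_s N = m g sin θ + μ_s (m g cos θ + P sin θ).
Solving, P (cos θ − μ_s sin θ) = m g (sin θ + μ_s cos θ), so P = 21×9.81×(sin 33° + 0.37 cos 33°)/(cos 33° − 0.37 sin 33°) = 206×0.8549/0.6372 = 276 N.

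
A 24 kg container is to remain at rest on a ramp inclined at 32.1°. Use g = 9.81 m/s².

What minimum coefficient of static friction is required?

μ_s,min ≈ 0.627

At the slip threshold m g sin θ = μ_s m g cos θ, so μ_s,min = tan θ.
μ_s,min = tan 32.1° = 0.627.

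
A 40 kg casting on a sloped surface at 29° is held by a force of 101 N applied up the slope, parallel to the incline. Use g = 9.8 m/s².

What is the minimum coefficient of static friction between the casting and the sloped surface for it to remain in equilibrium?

μ_s,min ≈ 0.26

N = m g cos θ = 342.9 N.
Friction must make up the shortfall along the incline: f = m g sin θ − P = 190 − 101 = 89.05 N.
At the threshold f = μ_s N, so μ_s,min = 89.05/342.9 = 0.26.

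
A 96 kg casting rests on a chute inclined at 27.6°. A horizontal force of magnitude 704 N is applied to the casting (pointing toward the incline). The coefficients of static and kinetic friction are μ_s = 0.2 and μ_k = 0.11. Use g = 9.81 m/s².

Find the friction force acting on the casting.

Normal direction: N = m g cos θ + P sin θ = 1161 N.
Along the incline, the net driving force (taking up-slope positive) is P cos θ − m g sin θ = 623.9 − 436.3 = 187.6 N, so equilibrium requires friction f = -187.6 N (down-slope).
Maximum static friction: μ_s N = 0.2 × 1161 = 232.2 N.
|f_req| = 187.6 ≤ 232.2 N → the casting is in equilibrium; friction equals the required value.

f ≈ 188 N (down the incline)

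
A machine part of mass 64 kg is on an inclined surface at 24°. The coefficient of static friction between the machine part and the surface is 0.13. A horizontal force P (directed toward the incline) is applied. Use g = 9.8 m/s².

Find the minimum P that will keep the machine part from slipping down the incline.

P_min ≈ 187 N

The machine part tends to slide down (tan θ > μ_s), so at the point of impending slip friction acts up-slope at its limit: f = μ_s N.
Perpendicular to the incline: N = m g cos θ + P sin θ.
Along the incline: P cos θ + μ_s N = m g sin θ, i.e. P cos θ + μ_s (m g cos θ + P sin θ) = m g sin θ.
Solving, P (cos θ + μ_s sin θ) = m g (sin θ − μ_s cos θ), so P = 627×0.288/0.9664 = 187 N.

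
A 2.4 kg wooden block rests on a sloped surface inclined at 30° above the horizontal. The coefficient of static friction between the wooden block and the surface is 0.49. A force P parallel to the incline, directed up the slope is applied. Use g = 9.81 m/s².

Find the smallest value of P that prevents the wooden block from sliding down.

P_min ≈ 1.78 N

The wooden block tends to slide down (tan θ > μ_s), so at the point of impending slip friction acts up-slope at its limit: f = μ_s N.
P is parallel to the surface, so N = m g cos θ = 20.4 N.
Along the incline: P + μ_s N = m g sin θ, so P = 11.8 − 0.49×20.4 = 1.78 N.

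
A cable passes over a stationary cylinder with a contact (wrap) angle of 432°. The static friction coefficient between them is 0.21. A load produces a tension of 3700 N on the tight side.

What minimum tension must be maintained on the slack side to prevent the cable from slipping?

Capstan equation at impending slip: T_tight/T_slack = e^{μβ}.
β = 432° = 7.54 rad; e^{μβ} = e^{0.21×7.54} = 4.871.
T_slack = T_tight / e^{μβ} = 3700 / 4.871 = 760 N.

T_min ≈ 760 N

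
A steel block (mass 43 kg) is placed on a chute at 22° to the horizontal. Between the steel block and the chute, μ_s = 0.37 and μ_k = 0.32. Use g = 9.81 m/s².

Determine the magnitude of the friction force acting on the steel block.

f ≈ 125 N (up the incline)

Perpendicular to the surface, N = m g cos θ = 43·9.81·cos 22° = 391.1 N.
Along the slope the weight component is m g sin θ = 158 N; friction must supply exactly this, acting up-slope.
Maximum static friction available: μ_s N = 0.37 × 391.1 = 144.7 N.
|158| exceeds 144.7 N, so the steel block slips down-slope; friction is kinetic, f = μ_k N = 0.32×391.1 = 125 N.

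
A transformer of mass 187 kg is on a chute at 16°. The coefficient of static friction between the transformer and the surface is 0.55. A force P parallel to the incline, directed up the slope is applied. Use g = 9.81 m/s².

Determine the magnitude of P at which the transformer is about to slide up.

At impending motion up the slope, friction acts down-slope at its limit: f = μ_s N.
P is parallel to the surface, so N = m g cos θ = 1760 N.
Along the incline: P = m g sin θ + μ_s N = 506 + 0.55×1760 = 1480 N.

P ≈ 1480 N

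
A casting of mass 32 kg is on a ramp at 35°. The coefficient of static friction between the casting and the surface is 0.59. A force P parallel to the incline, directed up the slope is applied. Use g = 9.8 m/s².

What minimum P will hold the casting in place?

P_min ≈ 28.3 N

The casting tends to slide down (tan θ > μ_s), so at the point of impending slip friction acts up-slope at its limit: f = μ_s N.
P is parallel to the surface, so N = m g cos θ = 257 N.
Along the incline: P + μ_s N = m g sin θ, so P = 180 − 0.59×257 = 28.3 N.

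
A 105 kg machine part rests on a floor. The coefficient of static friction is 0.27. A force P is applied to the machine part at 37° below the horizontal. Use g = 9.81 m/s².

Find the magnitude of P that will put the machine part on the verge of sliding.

N = m g + P sin α (the push presses the machine part into the floor).
At impending slip, P cos α = μ_s N = μ_s (m g + P sin α).
Solving: P (cos α − μ_s sin α) = μ_s m g → P = 0.27×1030/(cos 37° − 0.27 sin 37°) = 278/0.6361 = 437 N.

P ≈ 437 N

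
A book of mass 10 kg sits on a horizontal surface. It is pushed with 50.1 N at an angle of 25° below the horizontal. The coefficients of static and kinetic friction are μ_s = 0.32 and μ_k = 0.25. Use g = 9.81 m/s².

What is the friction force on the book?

The vertical component of P adds to the normal force: N = m g + P sin α = 98.1 + 21.17 = 119.3 N.
The horizontal driving force is P cos α = 45.41 N, so equilibrium needs friction f = 45.41 N.
The static-friction limit is μ_s N = 38.17 N.
The required friction exceeds μ_s N, so the book moves and f = μ_k N = 29.8 N.

f ≈ 29.8 N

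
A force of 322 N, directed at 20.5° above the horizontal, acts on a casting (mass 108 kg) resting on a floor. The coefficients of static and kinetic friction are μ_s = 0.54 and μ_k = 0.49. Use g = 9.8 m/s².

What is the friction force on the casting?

f ≈ 302 N

N = m g − P sin α = 1058 − 322×sin 20.5° = 945.6 N.
Horizontally, friction must balance P cos α = 301.6 N.
The static-friction limit is μ_s N = 510.6 N.
Since 301.6 N does not exceed the limit, the casting stays at rest and f = 302 N.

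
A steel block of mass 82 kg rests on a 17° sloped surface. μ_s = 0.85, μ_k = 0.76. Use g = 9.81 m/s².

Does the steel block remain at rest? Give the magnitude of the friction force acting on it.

N = m g cos θ = 769 N.
Down-slope weight component: m g sin θ = 235 N.
μ_s N = 654 N.
235 ≤ 654 N, so it stays put; friction = 235 N.

f ≈ 235 N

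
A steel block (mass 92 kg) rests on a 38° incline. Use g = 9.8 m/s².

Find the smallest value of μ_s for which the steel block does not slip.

μ_s,min ≈ 0.781

At the slip threshold m g sin θ = μ_s m g cos θ, so μ_s,min = tan θ.
μ_s,min = tan 38° = 0.781.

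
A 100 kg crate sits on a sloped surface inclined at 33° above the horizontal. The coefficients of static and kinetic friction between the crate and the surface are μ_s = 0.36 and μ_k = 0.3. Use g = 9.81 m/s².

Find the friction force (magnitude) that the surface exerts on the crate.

f ≈ 247 N (up the incline)

Normal force: N = m g cos θ = 100 × 9.81 × cos 33° = 822.7 N.
For equilibrium along the incline, friction must balance the weight component: f = m g sin θ = 534.3 N up the slope.
Maximum static friction available: μ_s N = 0.36 × 822.7 = 296.2 N.
Since |534.3| > 296.2 N, static friction cannot hold it; the crate slides down the incline and kinetic friction applies: f = μ_k N = 0.3 × 822.7 = 247 N.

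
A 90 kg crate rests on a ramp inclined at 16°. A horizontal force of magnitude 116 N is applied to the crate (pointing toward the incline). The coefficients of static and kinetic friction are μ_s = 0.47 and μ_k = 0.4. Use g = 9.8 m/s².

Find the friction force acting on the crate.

Normal direction: N = m g cos θ + P sin θ = 879.8 N.
Along the incline, the net driving force (taking up-slope positive) is P cos θ − m g sin θ = 111.5 − 243.1 = -131.6 N, so equilibrium requires friction f = 131.6 N (up-slope).
Maximum static friction: μ_s N = 0.47 × 879.8 = 413.5 N.
Since 131.6 N is within the 413.5 N limit, the crate stays put and friction is exactly 132 N.

f ≈ 132 N (up the incline)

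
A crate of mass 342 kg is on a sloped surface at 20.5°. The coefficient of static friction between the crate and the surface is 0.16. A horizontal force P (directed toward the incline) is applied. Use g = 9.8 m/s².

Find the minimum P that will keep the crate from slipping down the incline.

P_min ≈ 676 N

The crate tends to slide down (tan θ > μ_s), so at the point of impending slip friction acts up-slope at its limit: f = μ_s N.
Perpendicular to the incline: N = m g cos θ + P sin θ.
Along the incline: P cos θ + μ_s N = m g sin θ, i.e. P cos θ + μ_s (m g cos θ + P sin θ) = m g sin θ.
Solving, P (cos θ + μ_s sin θ) = m g (sin θ − μ_s cos θ), so P = 3350×0.2003/0.9927 = 676 N.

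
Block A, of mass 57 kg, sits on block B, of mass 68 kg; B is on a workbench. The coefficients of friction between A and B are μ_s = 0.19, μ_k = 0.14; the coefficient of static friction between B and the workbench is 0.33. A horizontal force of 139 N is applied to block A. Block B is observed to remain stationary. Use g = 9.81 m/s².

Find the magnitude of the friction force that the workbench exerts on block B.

f ≈ 78.3 N

The normal force B exerts on A is simply A's weight, N₁ = 559.2 N.
Maximum static friction on A from B: μ_s N₁ = 0.19×559.2 = 106.2 N.
P = 139 N exceeds that limit, so A slips over B and the interface friction becomes kinetic: f₁ = μ_k N₁ = 0.14×559.2 = 78.3 N.
By Newton's third law B feels 78.3 N forward from A. With B stationary, the floor's static friction on B balances it: f₂ = 78.3 N (well within μ_s(m_A+m_B)g = 404.7 N).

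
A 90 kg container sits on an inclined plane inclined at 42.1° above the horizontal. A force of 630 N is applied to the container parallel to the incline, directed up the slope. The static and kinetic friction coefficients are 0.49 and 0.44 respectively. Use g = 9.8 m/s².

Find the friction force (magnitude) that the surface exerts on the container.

Normal force: N = m g cos θ = 90 × 9.8 × cos 42.1° = 654.4 N.
Parallel to the incline, ΣF = 0 gives f = m g sin θ − P = 591.3 − 630 = -38.68 N (up-slope positive).
Static friction can supply at most μ_s N = 320.7 N.
Since |-38.68| ≤ 320.7 N, static friction is sufficient; f equals the required value, not μ_s N.

f ≈ 38.7 N (down the incline)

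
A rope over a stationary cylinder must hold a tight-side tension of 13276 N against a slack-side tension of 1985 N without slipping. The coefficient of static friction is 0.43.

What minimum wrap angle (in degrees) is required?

T₂/T₁ = e^{μβ} → β = ln(T₂/T₁)/μ.
β = ln(13276/1985)/0.43 = 1.9/0.43 = 4.419 rad.
In degrees: β = 4.419 × 180/π = 253°.

β_min ≈ 253°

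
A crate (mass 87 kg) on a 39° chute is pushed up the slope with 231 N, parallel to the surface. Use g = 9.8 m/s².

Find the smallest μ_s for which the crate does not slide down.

N = m g cos θ = 662.6 N.
Friction must make up the shortfall along the incline: f = m g sin θ − P = 536.6 − 231 = 305.6 N.
At the threshold f = μ_s N, so μ_s,min = 305.6/662.6 = 0.461.

μ_s,min ≈ 0.461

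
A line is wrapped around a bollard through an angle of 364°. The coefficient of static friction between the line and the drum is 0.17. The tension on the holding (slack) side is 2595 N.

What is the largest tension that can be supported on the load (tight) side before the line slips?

At impending slip the capstan equation gives T₂/T₁ = e^{μβ} with β in radians.
β = 364° × π/180 = 6.353 rad.
e^{μβ} = e^{0.17×6.353} = 2.945.
T₂ = T₁ · e^{μβ} = 2595 × 2.945 = 7640 N.

T_max ≈ 7640 N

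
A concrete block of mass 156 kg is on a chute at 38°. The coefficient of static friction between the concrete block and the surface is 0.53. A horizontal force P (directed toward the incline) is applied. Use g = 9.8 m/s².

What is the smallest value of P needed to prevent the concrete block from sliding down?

The concrete block tends to slide down (tan θ > μ_s), so at the point of impending slip friction acts up-slope at its limit: f = μ_s N.
Perpendicular to the incline: N = m g cos θ + P sin θ.
Along the incline: P cos θ + μ_s N = m g sin θ, i.e. P cos θ + μ_s (m g cos θ + P sin θ) = m g sin θ.
Solving, P (cos θ + μ_s sin θ) = m g (sin θ − μ_s cos θ), so P = 1530×0.198/1.114 = 272 N.

P_min ≈ 272 N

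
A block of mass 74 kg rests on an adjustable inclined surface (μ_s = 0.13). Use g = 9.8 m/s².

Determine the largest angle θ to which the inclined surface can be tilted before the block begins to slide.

At the slip threshold, m g sin θ = μ_s · m g cos θ, so tan θ = μ_s.
θ_max = arctan(0.13) = 7.41°.

θ_max ≈ 7.41°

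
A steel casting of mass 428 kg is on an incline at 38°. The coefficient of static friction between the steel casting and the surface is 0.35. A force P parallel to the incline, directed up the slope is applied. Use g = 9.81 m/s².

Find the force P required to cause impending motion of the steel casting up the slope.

At impending motion up the slope, friction acts down-slope at its limit: f = μ_s N.
P is parallel to the surface, so N = m g cos θ = 3310 N.
Along the incline: P = m g sin θ + μ_s N = 2580 + 0.35×3310 = 3740 N.

P ≈ 3740 N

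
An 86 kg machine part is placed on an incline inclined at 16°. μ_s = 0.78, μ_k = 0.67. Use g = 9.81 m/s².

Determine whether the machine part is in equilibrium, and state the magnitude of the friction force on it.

N = m g cos θ = 811 N.
Down-slope weight component: m g sin θ = 233 N.
μ_s N = 633 N.
233 ≤ 633 N, so it stays put; friction = 233 N.

f ≈ 233 N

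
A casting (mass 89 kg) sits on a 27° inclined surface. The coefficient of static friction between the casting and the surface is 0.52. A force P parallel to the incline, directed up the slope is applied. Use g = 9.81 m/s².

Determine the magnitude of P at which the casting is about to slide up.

P ≈ 801 N

At impending motion up the slope, friction acts down-slope at its limit: f = μ_s N.
P is parallel to the surface, so N = m g cos θ = 778 N.
Along the incline: P = m g sin θ + μ_s N = 396 + 0.52×778 = 801 N.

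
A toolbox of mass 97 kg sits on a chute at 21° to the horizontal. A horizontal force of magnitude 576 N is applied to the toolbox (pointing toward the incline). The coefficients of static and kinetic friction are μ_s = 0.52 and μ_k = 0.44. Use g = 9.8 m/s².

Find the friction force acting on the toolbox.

Resolve perpendicular to the incline: N = m g cos θ + P sin θ = 97×9.8×cos 21° + 576×sin 21° = 1094 N.
Along the incline, the net driving force (taking up-slope positive) is P cos θ − m g sin θ = 537.7 − 340.7 = 197.1 N, so equilibrium requires friction f = -197.1 N (down-slope).
Maximum static friction: μ_s N = 0.52 × 1094 = 568.8 N.
|f_req| = 197.1 ≤ 568.8 N → the toolbox is in equilibrium; friction equals the required value.

f ≈ 197 N (down the incline)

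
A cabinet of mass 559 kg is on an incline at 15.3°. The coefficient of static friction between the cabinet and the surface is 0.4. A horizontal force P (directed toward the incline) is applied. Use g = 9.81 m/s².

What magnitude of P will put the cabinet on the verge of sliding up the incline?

P ≈ 4150 N

At impending motion up the slope, friction acts down-slope at its limit: f = μ_s N.
Perpendicular to the incline: N = m g cos θ + P sin θ.
Along the incline: P cos θ = m g sin θ + μ_s N = m g sin θ + μ_s (m g cos θ + P sin θ).
Solving, P (cos θ − μ_s sin θ) = m g (sin θ + μ_s cos θ), so P = 559×9.81×(sin 15.3° + 0.4 cos 15.3°)/(cos 15.3° − 0.4 sin 15.3°) = 5480×0.6497/0.859 = 4150 N.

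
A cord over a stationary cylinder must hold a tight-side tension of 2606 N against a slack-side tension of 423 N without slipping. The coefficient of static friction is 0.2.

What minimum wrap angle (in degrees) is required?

T₂/T₁ = e^{μβ} → β = ln(T₂/T₁)/μ.
β = ln(2606/423)/0.2 = 1.818/0.2 = 9.091 rad.
In degrees: β = 9.091 × 180/π = 521°.

β_min ≈ 521°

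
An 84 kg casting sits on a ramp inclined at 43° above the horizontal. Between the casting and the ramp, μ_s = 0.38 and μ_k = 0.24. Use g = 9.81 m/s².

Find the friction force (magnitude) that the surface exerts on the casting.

f ≈ 145 N (up the incline)

Normal force: N = m g cos θ = 84 × 9.81 × cos 43° = 602.7 N.
For equilibrium along the incline, friction must balance the weight component: f = m g sin θ = 562 N up the slope.
Maximum static friction available: μ_s N = 0.38 × 602.7 = 229 N.
|562| exceeds 229 N, so the casting slips down-slope; friction is kinetic, f = μ_k N = 0.24×602.7 = 145 N.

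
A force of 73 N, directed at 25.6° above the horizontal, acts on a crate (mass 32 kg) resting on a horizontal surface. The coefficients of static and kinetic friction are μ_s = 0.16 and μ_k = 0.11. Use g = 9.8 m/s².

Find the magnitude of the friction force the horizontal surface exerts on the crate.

f ≈ 31 N

The vertical component of P reduces the normal force: N = m g − P sin α = 313.6 − 31.54 = 282.1 N.
Horizontally, friction must balance P cos α = 65.83 N.
μ_s N = 0.16 × 282.1 = 45.13 N.
The required friction exceeds μ_s N, so the crate moves and f = μ_k N = 31 N.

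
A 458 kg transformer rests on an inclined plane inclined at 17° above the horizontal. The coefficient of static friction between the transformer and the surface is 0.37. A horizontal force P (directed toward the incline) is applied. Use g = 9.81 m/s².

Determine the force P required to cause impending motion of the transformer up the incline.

At impending motion up the slope, friction acts down-slope at its limit: f = μ_s N.
Perpendicular to the incline: N = m g cos θ + P sin θ.
Along the incline: P cos θ = m g sin θ + μ_s N = m g sin θ + μ_s (m g cos θ + P sin θ).
Solving, P (cos θ − μ_s sin θ) = m g (sin θ + μ_s cos θ), so P = 458×9.81×(sin 17° + 0.37 cos 17°)/(cos 17° − 0.37 sin 17°) = 4490×0.6462/0.8481 = 3420 N.

P ≈ 3420 N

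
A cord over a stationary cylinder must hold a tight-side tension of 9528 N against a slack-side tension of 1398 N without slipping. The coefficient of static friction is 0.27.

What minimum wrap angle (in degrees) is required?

β_min ≈ 407°

T₂/T₁ = e^{μβ} → β = ln(T₂/T₁)/μ.
β = ln(9528/1398)/0.27 = 1.919/0.27 = 7.108 rad.
In degrees: β = 7.108 × 180/π = 407°.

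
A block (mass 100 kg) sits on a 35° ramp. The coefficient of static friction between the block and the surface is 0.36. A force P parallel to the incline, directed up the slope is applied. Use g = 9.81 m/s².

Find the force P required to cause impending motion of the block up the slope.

P ≈ 852 N

At impending motion up the slope, friction acts down-slope at its limit: f = μ_s N.
P is parallel to the surface, so N = m g cos θ = 804 N.
Along the incline: P = m g sin θ + μ_s N = 563 + 0.36×804 = 852 N.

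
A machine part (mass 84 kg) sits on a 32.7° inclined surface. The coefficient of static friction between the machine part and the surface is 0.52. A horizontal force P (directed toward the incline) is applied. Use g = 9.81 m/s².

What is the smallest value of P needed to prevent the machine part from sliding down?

P_min ≈ 75.4 N

The machine part tends to slide down (tan θ > μ_s), so at the point of impending slip friction acts up-slope at its limit: f = μ_s N.
Perpendicular to the incline: N = m g cos θ + P sin θ.
Along the incline: P cos θ + μ_s N = m g sin θ, i.e. P cos θ + μ_s (m g cos θ + P sin θ) = m g sin θ.
Solving, P (cos θ + μ_s sin θ) = m g (sin θ − μ_s cos θ), so P = 824×0.1027/1.122 = 75.4 N.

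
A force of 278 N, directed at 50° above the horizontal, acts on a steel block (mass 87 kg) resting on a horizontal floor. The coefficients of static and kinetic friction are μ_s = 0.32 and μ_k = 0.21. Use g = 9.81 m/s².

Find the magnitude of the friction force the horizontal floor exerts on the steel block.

Vertical equilibrium gives N = m g − P sin α = 640.5 N.
For equilibrium, f = P cos α = 278×cos 50° = 178.7 N.
The static-friction limit is μ_s N = 205 N.
178.7 ≤ 205 N → static; friction equals the required 179 N.

f ≈ 179 N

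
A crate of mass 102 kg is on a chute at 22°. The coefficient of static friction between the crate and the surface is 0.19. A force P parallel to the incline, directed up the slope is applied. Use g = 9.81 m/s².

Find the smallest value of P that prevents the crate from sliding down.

P_min ≈ 199 N

The crate tends to slide down (tan θ > μ_s), so at the point of impending slip friction acts up-slope at its limit: f = μ_s N.
P is parallel to the surface, so N = m g cos θ = 928 N.
Along the incline: P + μ_s N = m g sin θ, so P = 375 − 0.19×928 = 199 N.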